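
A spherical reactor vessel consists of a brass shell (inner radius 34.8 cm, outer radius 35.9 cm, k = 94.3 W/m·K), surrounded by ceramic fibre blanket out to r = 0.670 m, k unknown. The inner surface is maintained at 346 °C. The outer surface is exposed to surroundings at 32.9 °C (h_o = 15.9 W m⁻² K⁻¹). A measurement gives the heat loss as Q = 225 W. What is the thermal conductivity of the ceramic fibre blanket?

k = 0.0745 W/m·K

ΣR = ΔT/Q = |346 − 32.9|/225 = 1.392 K/W
Known resistances:
  R_brass = (1/0.348 − 1/0.359)/(4πk) = 0.08805/(4π·94.3) = 7.430×10^-5 K/W
  R_conv,out = 1/(4πr²h) = 1/(4π·0.670²·15.9) = 0.01115 K/W
R_ceramic fibre blanket = ΣR − ΣR_known = 1.392 − 0.01122 = 1.381 K/W
(1/r₁−1/r₂)/(4πk) = 1.381 ⇒ k = 1.293/(4π·1.381) = 0.0745 W/m·K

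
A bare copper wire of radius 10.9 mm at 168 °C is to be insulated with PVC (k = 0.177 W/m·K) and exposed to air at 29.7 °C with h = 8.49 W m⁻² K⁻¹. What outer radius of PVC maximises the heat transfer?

r_cr = 2.08 cm

For a cylinder, r_cr = k_ins/h = 0.177/8.49 = 0.0208 m = 2.08 cm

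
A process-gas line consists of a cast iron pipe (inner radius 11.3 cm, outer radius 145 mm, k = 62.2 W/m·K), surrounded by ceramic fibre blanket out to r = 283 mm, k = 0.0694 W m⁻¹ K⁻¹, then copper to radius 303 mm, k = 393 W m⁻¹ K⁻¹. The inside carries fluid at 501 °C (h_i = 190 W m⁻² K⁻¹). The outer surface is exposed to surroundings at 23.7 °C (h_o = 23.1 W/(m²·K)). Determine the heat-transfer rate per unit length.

Resistance network (inner→outer):
  R'_conv,in = 1/(2πr h) = 1/(2π·0.113·190) = 0.007413 m·K/W
  R'_cast iron = ln(0.145/0.113)/(2πk) = 0.2493/(2π·62.2) = 6.380×10^-4 m·K/W
  R'_ceramic fibre blanket = ln(0.283/0.145)/(2πk) = 0.6687/(2π·0.0694) = 1.534 m·K/W
  R'_copper = ln(0.303/0.283)/(2πk) = 0.06829/(2π·393) = 2.765×10^-5 m·K/W
  R'_conv,out = 1/(2πr h) = 1/(2π·0.303·23.1) = 0.02274 m·K/W
ΣR = 0.007413 + 6.380×10^-4 + 1.534 + 2.765×10^-5 + 0.02274 = 1.565 m·K/W
Q' = ΔT/ΣR = (501 °C − 23.7 °C)/1.565 = 305 W/m

Q' = 305 W/m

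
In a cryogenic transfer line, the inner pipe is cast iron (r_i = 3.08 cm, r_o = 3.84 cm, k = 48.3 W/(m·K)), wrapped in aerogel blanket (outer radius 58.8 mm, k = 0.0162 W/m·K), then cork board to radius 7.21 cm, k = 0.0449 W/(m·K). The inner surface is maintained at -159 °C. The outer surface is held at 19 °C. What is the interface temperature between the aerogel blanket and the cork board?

T = -7.2 °C

Series thermal resistances, inner to outer:
  R'_cast iron = ln(0.0384/0.0308)/(2πk) = 0.2205/(2π·48.3) = 7.267×10^-4 m·K/W
  R'_aerogel blanket = ln(0.0588/0.0384)/(2πk) = 0.4261/(2π·0.0162) = 4.186 m·K/W
  R'_cork board = ln(0.0721/0.0588)/(2πk) = 0.2039/(2π·0.0449) = 0.7228 m·K/W
ΣR = 7.267×10^-4 + 4.186 + 0.7228 = 4.910 m·K/W
Q' = ΔT/ΣR = (-159 °C − 19 °C)/4.910 = -36.25 W/m
From the inner boundary to the aerogel blanket/cork board interface, ΣR_partial = 4.187 m·K/W.
T_interface = T_in − Q'·ΣR_partial = -159 °C − (-36.25)(4.187) = -7.2 °C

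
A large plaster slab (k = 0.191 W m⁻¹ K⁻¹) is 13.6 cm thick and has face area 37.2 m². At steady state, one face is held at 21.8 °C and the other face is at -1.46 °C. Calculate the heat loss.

Q = kA·ΔT/L = 0.191 × 37.2 × |21.8 °C − -1.46 °C| / 0.136 = 1220 W

Q = 1220 W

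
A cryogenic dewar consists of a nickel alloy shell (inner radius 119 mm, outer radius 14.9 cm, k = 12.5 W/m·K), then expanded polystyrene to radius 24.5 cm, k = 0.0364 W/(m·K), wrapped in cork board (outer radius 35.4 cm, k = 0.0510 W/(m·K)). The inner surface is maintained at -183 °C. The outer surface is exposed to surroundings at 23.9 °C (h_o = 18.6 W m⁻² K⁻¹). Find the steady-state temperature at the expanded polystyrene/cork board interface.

Series thermal resistances, inner to outer:
  R_nickel alloy = (1/0.119 − 1/0.149)/(4πk) = 1.692/(4π·12.5) = 0.01077 K/W
  R_expanded polystyrene = (1/0.149 − 1/0.245)/(4πk) = 2.630/(4π·0.0364) = 5.749 K/W
  R_cork board = (1/0.245 − 1/0.354)/(4πk) = 1.257/(4π·0.0510) = 1.961 K/W
  R_conv,out = 1/(4πr²h) = 1/(4π·0.354²·18.6) = 0.03414 K/W
ΣR = 0.01077 + 5.749 + 1.961 + 0.03414 = 7.755 K/W
Q = ΔT/ΣR = (-183 °C − 23.9 °C)/7.755 = -26.68 W
From the inner boundary to the expanded polystyrene/cork board interface, ΣR_partial = 5.760 K/W.
T_interface = T_in − Q·ΣR_partial = -183 °C − (-26.68)(5.760) = -29.3 °C

T = -29.3 °C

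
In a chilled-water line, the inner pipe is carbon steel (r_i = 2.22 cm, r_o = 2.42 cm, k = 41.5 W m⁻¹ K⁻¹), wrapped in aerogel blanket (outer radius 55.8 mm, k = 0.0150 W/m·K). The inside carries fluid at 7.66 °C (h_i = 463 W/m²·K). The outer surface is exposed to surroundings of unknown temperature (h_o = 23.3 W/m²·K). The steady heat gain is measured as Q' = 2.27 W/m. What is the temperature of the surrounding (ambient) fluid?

T_out = 28.1 °C

Sum the resistances:
  R'_conv,in = 1/(2πr h) = 1/(2π·0.0222·463) = 0.01548 m·K/W
  R'_carbon steel = ln(0.0242/0.0222)/(2πk) = 0.08626/(2π·41.5) = 3.308×10^-4 m·K/W
  R'_aerogel blanket = ln(0.0558/0.0242)/(2πk) = 0.8354/(2π·0.0150) = 8.864 m·K/W
  R'_conv,out = 1/(2πr h) = 1/(2π·0.0558·23.3) = 0.1224 m·K/W
ΣR = 9.002 m·K/W
ΔT = Q'·ΣR = 2.27 × 9.002 = 20.43 K
Heat flows inward, so T_out = T_in + ΔT = 7.66 + 20.43 = 28.1 °C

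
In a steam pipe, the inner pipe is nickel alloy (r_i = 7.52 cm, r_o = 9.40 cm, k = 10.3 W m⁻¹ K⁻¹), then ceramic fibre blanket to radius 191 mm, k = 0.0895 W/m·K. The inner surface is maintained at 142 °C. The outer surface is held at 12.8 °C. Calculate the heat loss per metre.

Q' = 102 W/m

Treat each layer as a resistance in series:
  R'_nickel alloy = ln(0.0940/0.0752)/(2πk) = 0.2231/(2π·10.3) = 0.003448 m·K/W
  R'_ceramic fibre blanket = ln(0.191/0.0940)/(2πk) = 0.7090/(2π·0.0895) = 1.261 m·K/W
ΣR = 0.003448 + 1.261 = 1.264 m·K/W
Q' = ΔT/ΣR = (142 °C − 12.8 °C)/1.264 = 102 W/m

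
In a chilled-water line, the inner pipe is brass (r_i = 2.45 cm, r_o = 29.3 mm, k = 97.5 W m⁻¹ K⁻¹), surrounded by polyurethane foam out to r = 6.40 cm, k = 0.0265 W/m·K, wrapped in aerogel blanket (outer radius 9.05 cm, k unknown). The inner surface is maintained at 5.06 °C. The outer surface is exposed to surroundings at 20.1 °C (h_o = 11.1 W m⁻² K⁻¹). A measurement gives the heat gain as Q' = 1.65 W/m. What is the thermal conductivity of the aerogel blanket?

k = 0.0129 W/m·K

ΣR = ΔT/Q' = |5.06 − 20.1|/1.65 = 9.115 m·K/W
Known resistances:
  R'_brass = ln(0.0293/0.0245)/(2πk) = 0.1789/(2π·97.5) = 2.921×10^-4 m·K/W
  R'_polyurethane foam = ln(0.0640/0.0293)/(2πk) = 0.7813/(2π·0.0265) = 4.692 m·K/W
  R'_conv,out = 1/(2πr h) = 1/(2π·0.0905·11.1) = 0.1584 m·K/W
R_aerogel blanket = ΣR − ΣR_known = 9.115 − 4.851 = 4.264 m·K/W
ln(r₂/r₁)/(2πk) = 4.264 ⇒ k = 0.3465/(2π·4.264) = 0.0129 W/m·K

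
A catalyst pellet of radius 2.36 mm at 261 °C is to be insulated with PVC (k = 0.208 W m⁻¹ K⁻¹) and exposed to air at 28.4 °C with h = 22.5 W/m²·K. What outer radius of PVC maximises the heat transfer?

For a sphere, r_cr = 2k_ins/h = 2·0.208/22.5 = 0.0185 m = 1.85 cm

r_cr = 1.85 cm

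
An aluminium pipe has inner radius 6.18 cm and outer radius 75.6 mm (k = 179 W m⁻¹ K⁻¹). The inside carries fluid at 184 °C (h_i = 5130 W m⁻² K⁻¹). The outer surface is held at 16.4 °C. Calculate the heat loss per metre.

Q' = 246 kW/m

Treat each layer as a resistance in series:
  R'_conv,in = 1/(2πr h) = 1/(2π·0.0618·5130) = 5.020×10^-4 m·K/W
  R'_aluminium = ln(0.0756/0.0618)/(2πk) = 0.2016/(2π·179) = 1.792×10^-4 m·K/W
ΣR = 5.020×10^-4 + 1.792×10^-4 = 6.812×10^-4 m·K/W
Q' = ΔT/ΣR = (184 °C − 16.4 °C)/6.812×10^-4 = 2.46×10^5 W/m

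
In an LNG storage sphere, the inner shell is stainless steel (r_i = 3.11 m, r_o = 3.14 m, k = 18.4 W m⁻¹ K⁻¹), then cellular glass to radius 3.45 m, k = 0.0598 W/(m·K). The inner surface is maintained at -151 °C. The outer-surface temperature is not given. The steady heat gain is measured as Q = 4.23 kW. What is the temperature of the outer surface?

Series resistances:
  R_stainless steel = (1/3.11 − 1/3.14)/(4πk) = 0.003072/(4π·18.4) = 1.329×10^-5 K/W
  R_cellular glass = (1/3.14 − 1/3.45)/(4πk) = 0.02862/(4π·0.0598) = 0.03808 K/W
ΣR = 0.03809 K/W
ΔT = Q·ΣR = 4230 × 0.03809 = 161.1 K
Heat flows inward, so T_out = T_in + ΔT = -151 + 161.1 = 10.1 °C

T_out = 10.1 °C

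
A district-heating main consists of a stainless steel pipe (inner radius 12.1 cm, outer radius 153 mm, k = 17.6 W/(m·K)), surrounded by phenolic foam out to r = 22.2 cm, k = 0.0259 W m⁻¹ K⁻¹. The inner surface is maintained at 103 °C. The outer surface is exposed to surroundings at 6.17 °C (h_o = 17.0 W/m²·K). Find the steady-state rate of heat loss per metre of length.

Series thermal resistances, inner to outer:
  R'_stainless steel = ln(0.153/0.121)/(2πk) = 0.2346/(2π·17.6) = 0.002122 m·K/W
  R'_phenolic foam = ln(0.222/0.153)/(2πk) = 0.3722/(2π·0.0259) = 2.287 m·K/W
  R'_conv,out = 1/(2πr h) = 1/(2π·0.222·17.0) = 0.04217 m·K/W
ΣR = 0.002122 + 2.287 + 0.04217 = 2.331 m·K/W
Q' = ΔT/ΣR = (103 °C − 6.17 °C)/2.331 = 41.5 W/m

Q' = 41.5 W/m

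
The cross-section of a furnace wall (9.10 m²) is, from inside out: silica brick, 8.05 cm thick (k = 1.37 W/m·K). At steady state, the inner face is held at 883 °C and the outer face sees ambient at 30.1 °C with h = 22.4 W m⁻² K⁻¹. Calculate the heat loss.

Q = 75100 W

Resistance network (inner→outer):
  R_silica brick = L/(kA) = 0.0805/(1.37·9.10) = 0.006457 K/W
  R_conv,out = 1/(hA) = 1/(22.4·9.10) = 0.004906 K/W
ΣR = 0.006457 + 0.004906 = 0.01136 K/W
Q = ΔT/ΣR = (883 °C − 30.1 °C)/0.01136 = 75100 W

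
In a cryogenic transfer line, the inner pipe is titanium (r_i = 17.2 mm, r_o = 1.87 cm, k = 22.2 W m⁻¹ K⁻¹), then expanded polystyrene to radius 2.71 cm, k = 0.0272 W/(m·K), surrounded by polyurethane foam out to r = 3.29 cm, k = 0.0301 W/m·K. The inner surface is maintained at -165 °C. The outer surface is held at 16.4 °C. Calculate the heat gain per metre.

Series thermal resistances, inner to outer:
  R'_titanium = ln(0.0187/0.0172)/(2πk) = 0.08361/(2π·22.2) = 5.994×10^-4 m·K/W
  R'_expanded polystyrene = ln(0.0271/0.0187)/(2πk) = 0.3710/(2π·0.0272) = 2.171 m·K/W
  R'_polyurethane foam = ln(0.0329/0.0271)/(2πk) = 0.1939/(2π·0.0301) = 1.025 m·K/W
ΣR = 5.994×10^-4 + 2.171 + 1.025 = 3.197 m·K/W
Q' = ΔT/ΣR = (-165 °C − 16.4 °C)/3.197 = -56.7 W/m
(Negative Q' ⇒ heat flows inward; heat gain = 56.7 W/m.)

Q' = 56.7 W/m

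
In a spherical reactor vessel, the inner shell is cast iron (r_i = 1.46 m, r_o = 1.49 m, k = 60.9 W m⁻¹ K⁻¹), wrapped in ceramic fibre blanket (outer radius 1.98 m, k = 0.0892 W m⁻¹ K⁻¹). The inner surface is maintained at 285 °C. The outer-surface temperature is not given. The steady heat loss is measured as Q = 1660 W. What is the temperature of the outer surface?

T_out = 39.0 °C

Series resistances:
  R_cast iron = (1/1.46 − 1/1.49)/(4πk) = 0.01379/(4π·60.9) = 1.802×10^-5 K/W
  R_ceramic fibre blanket = (1/1.49 − 1/1.98)/(4πk) = 0.1661/(4π·0.0892) = 0.1482 K/W
ΣR = 0.1482 K/W
ΔT = Q·ΣR = 1660 × 0.1482 = 246.0 K
Heat flows outward, so T_out = T_in − ΔT = 285 − 246.0 = 39.0 °C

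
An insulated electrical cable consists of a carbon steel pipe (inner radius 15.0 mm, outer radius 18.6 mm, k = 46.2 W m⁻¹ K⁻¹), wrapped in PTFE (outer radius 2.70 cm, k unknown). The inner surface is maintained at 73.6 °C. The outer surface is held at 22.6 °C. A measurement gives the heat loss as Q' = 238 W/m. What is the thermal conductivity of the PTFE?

ΣR = ΔT/Q' = |73.6 − 22.6|/238 = 0.2143 m·K/W
Known resistances:
  R'_carbon steel = ln(0.0186/0.0150)/(2πk) = 0.2151/(2π·46.2) = 7.410×10^-4 m·K/W
R_PTFE = ΣR − ΣR_known = 0.2143 − 7.410×10^-4 = 0.2136 m·K/W
ln(r₂/r₁)/(2πk) = 0.2136 ⇒ k = 0.3727/(2π·0.2136) = 0.278 W/m·K

k = 0.278 W/m·K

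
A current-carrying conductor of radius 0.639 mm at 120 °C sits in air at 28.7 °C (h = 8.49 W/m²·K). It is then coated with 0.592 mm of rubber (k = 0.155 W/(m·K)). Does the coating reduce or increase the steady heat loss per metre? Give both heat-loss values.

Critical radius for a cylinder: r_cr = k/h = 0.0183 m = 1.83 cm.
Outer radius after coating: r₂ = 6.39×10^-4 + 5.92×10^-4 = 0.001231 m.
Since r₁ < r_cr and r₂ ≤ r_cr, the coating moves toward the maximum at r_cr — heat loss rises.
Bare: R = 1/(2πr₁h) = 29.34 m·K/W; Q = 91.3/29.34 = 3.11 W/m.
Coated: R = R_cond + R_conv = 15.90 m·K/W; Q = 91.3/15.90 = 5.74 W/m.

increases: 3.11 → 5.74 W/m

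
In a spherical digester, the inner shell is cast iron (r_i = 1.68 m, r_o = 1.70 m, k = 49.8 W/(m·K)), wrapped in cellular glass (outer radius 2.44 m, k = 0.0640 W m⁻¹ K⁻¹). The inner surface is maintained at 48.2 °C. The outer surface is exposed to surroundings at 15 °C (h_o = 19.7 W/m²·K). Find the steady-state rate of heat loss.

Q = 149 W

Treat each layer as a resistance in series:
  R_cast iron = (1/1.68 − 1/1.70)/(4πk) = 0.007003/(4π·49.8) = 1.119×10^-5 K/W
  R_cellular glass = (1/1.70 − 1/2.44)/(4πk) = 0.1784/(4π·0.0640) = 0.2218 K/W
  R_conv,out = 1/(4πr²h) = 1/(4π·2.44²·19.7) = 6.785×10^-4 K/W
ΣR = 1.119×10^-5 + 0.2218 + 6.785×10^-4 = 0.2225 K/W
Q = ΔT/ΣR = (48.2 °C − 15 °C)/0.2225 = 149 W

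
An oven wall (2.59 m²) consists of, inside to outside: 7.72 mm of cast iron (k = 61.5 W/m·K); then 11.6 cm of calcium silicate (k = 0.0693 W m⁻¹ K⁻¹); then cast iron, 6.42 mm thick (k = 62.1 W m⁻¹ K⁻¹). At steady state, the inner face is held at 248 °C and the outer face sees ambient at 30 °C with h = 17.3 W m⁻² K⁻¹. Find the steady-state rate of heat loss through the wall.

Series thermal resistances, inner to outer:
  R_cast iron = L/(kA) = 0.00772/(61.5·2.59) = 4.847×10^-5 K/W
  R_calcium silicate = L/(kA) = 0.116/(0.0693·2.59) = 0.6463 K/W
  R_cast iron = L/(kA) = 0.00642/(62.1·2.59) = 3.992×10^-5 K/W
  R_conv,out = 1/(hA) = 1/(17.3·2.59) = 0.02232 K/W
ΣR = 4.847×10^-5 + 0.6463 + 3.992×10^-5 + 0.02232 = 0.6687 K/W
Q = ΔT/ΣR = (248 °C − 30 °C)/0.6687 = 326 W

Q = 326 W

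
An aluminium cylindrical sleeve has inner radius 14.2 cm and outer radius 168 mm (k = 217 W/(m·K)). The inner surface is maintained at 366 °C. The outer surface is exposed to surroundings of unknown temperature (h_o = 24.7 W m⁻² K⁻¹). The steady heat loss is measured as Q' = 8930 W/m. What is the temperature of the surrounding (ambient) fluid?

T_out = 22.4 °C

Sum the resistances:
  R'_aluminium = ln(0.168/0.142)/(2πk) = 0.1681/(2π·217) = 1.233×10^-4 m·K/W
  R'_conv,out = 1/(2πr h) = 1/(2π·0.168·24.7) = 0.03835 m·K/W
ΣR = 0.03848 m·K/W
ΔT = Q'·ΣR = 8930 × 0.03848 = 343.6 K
Heat flows outward, so T_out = T_in − ΔT = 366 − 343.6 = 22.4 °C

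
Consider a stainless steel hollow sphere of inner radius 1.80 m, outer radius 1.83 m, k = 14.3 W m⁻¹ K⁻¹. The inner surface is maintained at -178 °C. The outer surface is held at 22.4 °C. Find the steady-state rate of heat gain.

Q = 3.95×10^6 W

Q = 4πk·ΔT/(1/r₁ − 1/r₂) = 4π × 14.3 × 200.4 / (1/1.80 − 1/1.83) = 3.95×10^6 W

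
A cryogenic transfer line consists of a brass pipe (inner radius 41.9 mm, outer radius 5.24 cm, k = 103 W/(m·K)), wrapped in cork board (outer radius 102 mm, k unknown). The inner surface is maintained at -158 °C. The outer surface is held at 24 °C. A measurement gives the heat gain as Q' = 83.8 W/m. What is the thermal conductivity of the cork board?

k = 0.0488 W/m·K

ΣR = ΔT/Q' = |-158 − 24|/83.8 = 2.172 m·K/W
Known resistances:
  R'_brass = ln(0.0524/0.0419)/(2πk) = 0.2236/(2π·103) = 3.455×10^-4 m·K/W
R_cork board = ΣR − ΣR_known = 2.172 − 3.455×10^-4 = 2.172 m·K/W
ln(r₂/r₁)/(2πk) = 2.172 ⇒ k = 0.6661/(2π·2.172) = 0.0488 W/m·K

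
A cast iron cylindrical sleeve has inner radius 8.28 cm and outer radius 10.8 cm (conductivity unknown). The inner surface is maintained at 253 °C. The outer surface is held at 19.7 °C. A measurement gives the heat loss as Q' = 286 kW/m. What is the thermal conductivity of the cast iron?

ΣR = ΔT/Q' = |253 − 19.7|/2.86×10^5 = 8.157×10^-4 m·K/W
ln(r₂/r₁)/(2πk) = 8.157×10^-4 ⇒ k = 0.2657/(2π·8.157×10^-4) = 51.8 W/m·K

k = 51.8 W/m·K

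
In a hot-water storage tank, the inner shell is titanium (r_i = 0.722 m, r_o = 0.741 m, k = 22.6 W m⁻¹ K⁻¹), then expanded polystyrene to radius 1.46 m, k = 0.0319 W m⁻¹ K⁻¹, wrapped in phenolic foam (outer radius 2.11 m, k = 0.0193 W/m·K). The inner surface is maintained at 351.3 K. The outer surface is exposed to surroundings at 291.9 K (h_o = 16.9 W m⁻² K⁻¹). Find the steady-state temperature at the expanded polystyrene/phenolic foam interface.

Series thermal resistances, inner to outer:
  R_titanium = (1/0.722 − 1/0.741)/(4πk) = 0.03551/(4π·22.6) = 1.250×10^-4 K/W
  R_expanded polystyrene = (1/0.741 − 1/1.46)/(4πk) = 0.6646/(4π·0.0319) = 1.658 K/W
  R_phenolic foam = (1/1.46 − 1/2.11)/(4πk) = 0.2110/(4π·0.0193) = 0.8700 K/W
  R_conv,out = 1/(4πr²h) = 1/(4π·2.11²·16.9) = 0.001058 K/W
ΣR = 1.250×10^-4 + 1.658 + 0.8700 + 0.001058 = 2.529 K/W
Q = ΔT/ΣR = (351.3 K − 291.9 K)/2.529 = 23.49 W
From the inner boundary to the expanded polystyrene/phenolic foam interface, ΣR_partial = 1.658 K/W.
T_interface = T_in − Q·ΣR_partial = 351.3 K − (23.49)(1.658) = 312.4 K

T = 312.4 K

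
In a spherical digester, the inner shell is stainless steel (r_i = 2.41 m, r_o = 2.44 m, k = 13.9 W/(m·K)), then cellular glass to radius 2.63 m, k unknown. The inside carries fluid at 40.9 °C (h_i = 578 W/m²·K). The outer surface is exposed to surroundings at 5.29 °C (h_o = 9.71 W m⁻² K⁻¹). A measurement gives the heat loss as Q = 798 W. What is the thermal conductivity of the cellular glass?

k = 0.0543 W/m·K

ΣR = ΔT/Q = |40.9 − 5.29|/798 = 0.04462 K/W
Known resistances:
  R_conv,in = 1/(4πr²h) = 1/(4π·2.41²·578) = 2.370×10^-5 K/W
  R_stainless steel = (1/2.41 − 1/2.44)/(4πk) = 0.005102/(4π·13.9) = 2.921×10^-5 K/W
  R_conv,out = 1/(4πr²h) = 1/(4π·2.63²·9.71) = 0.001185 K/W
R_cellular glass = ΣR − ΣR_known = 0.04462 − 0.001238 = 0.04338 K/W
(1/r₁−1/r₂)/(4πk) = 0.04338 ⇒ k = 0.02961/(4π·0.04338) = 0.0543 W/m·K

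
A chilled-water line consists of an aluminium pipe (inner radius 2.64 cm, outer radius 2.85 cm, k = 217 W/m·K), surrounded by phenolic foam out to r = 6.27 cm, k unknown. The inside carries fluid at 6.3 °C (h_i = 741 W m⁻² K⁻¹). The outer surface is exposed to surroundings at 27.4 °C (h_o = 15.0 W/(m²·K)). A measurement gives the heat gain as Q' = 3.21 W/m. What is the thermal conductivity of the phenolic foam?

k = 0.0196 W/m·K

ΣR = ΔT/Q' = |6.3 − 27.4|/3.21 = 6.573 m·K/W
Known resistances:
  R'_conv,in = 1/(2πr h) = 1/(2π·0.0264·741) = 0.008136 m·K/W
  R'_aluminium = ln(0.0285/0.0264)/(2πk) = 0.07654/(2π·217) = 5.614×10^-5 m·K/W
  R'_conv,out = 1/(2πr h) = 1/(2π·0.0627·15.0) = 0.1692 m·K/W
R_phenolic foam = ΣR − ΣR_known = 6.573 − 0.1774 = 6.396 m·K/W
ln(r₂/r₁)/(2πk) = 6.396 ⇒ k = 0.7885/(2π·6.396) = 0.0196 W/m·K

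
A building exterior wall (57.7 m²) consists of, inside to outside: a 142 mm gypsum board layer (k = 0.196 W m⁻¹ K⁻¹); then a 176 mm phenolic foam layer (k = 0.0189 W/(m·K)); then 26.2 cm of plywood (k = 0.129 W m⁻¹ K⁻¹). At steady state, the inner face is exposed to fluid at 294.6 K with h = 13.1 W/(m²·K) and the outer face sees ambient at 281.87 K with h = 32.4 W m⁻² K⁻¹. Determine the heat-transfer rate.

Series thermal resistances, inner to outer:
  R_conv,in = 1/(hA) = 1/(13.1·57.7) = 0.001323 K/W
  R_gypsum board = L/(kA) = 0.142/(0.196·57.7) = 0.01256 K/W
  R_phenolic foam = L/(kA) = 0.176/(0.0189·57.7) = 0.1614 K/W
  R_plywood = L/(kA) = 0.262/(0.129·57.7) = 0.03520 K/W
  R_conv,out = 1/(hA) = 1/(32.4·57.7) = 5.349×10^-4 K/W
ΣR = 0.001323 + 0.01256 + 0.1614 + 0.03520 + 5.349×10^-4 = 0.2110 K/W
Q = ΔT/ΣR = (294.6 K − 281.87 K)/0.2110 = 60.3 W

Q = 60.3 W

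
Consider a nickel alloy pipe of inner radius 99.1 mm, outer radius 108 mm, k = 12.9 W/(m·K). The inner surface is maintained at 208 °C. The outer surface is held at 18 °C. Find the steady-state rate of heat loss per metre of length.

Q' = 2πk·ΔT/ln(r₂/r₁) = 2π × 12.9 × 190 / ln(0.108/0.0991) = 1.79×10^5 W/m

Q' = 1.79×10^5 W/m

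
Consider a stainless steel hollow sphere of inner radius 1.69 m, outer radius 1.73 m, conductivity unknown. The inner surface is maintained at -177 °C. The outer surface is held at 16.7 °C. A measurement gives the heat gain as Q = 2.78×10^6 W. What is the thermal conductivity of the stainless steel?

ΣR = ΔT/Q = |-177 − 16.7|/2.78×10^6 = 6.968×10^-5 K/W
(1/r₁−1/r₂)/(4πk) = 6.968×10^-5 ⇒ k = 0.01368/(4π·6.968×10^-5) = 15.6 W/m·K

k = 15.6 W/m·K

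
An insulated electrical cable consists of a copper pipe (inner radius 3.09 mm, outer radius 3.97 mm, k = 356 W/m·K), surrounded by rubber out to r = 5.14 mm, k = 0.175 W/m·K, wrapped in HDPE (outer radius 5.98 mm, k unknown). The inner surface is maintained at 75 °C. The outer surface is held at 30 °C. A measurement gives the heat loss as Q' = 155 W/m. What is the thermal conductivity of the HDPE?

ΣR = ΔT/Q' = |75 − 30|/155 = 0.2903 m·K/W
Known resistances:
  R'_copper = ln(0.00397/0.00309)/(2πk) = 0.2506/(2π·356) = 1.120×10^-4 m·K/W
  R'_rubber = ln(0.00514/0.00397)/(2πk) = 0.2583/(2π·0.175) = 0.2349 m·K/W
R_HDPE = ΣR − ΣR_known = 0.2903 − 0.2350 = 0.05530 m·K/W
ln(r₂/r₁)/(2πk) = 0.05530 ⇒ k = 0.1514/(2π·0.05530) = 0.436 W/m·K

k = 0.436 W/m·K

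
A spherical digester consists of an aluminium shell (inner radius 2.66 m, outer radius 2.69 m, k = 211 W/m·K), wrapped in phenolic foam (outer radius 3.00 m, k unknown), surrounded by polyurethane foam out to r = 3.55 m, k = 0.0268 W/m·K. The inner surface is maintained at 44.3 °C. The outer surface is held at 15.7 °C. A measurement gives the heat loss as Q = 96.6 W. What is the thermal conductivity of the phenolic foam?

ΣR = ΔT/Q = |44.3 − 15.7|/96.6 = 0.2961 K/W
Known resistances:
  R_aluminium = (1/2.66 − 1/2.69)/(4πk) = 0.004193/(4π·211) = 1.581×10^-6 K/W
  R_polyurethane foam = (1/3.00 − 1/3.55)/(4πk) = 0.05164/(4π·0.0268) = 0.1533 K/W
R_phenolic foam = ΣR − ΣR_known = 0.2961 − 0.1533 = 0.1428 K/W
(1/r₁−1/r₂)/(4πk) = 0.1428 ⇒ k = 0.03841/(4π·0.1428) = 0.0214 W/m·K

k = 0.0214 W/m·K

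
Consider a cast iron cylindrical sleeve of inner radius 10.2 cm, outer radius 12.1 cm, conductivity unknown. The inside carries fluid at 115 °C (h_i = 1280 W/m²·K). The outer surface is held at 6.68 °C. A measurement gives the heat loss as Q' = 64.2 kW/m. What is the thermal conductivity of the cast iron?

k = 58.1 W/m·K

ΣR = ΔT/Q' = |115 − 6.68|/64200 = 0.001687 m·K/W
Known resistances:
  R'_conv,in = 1/(2πr h) = 1/(2π·0.102·1280) = 0.001219 m·K/W
R_cast iron = ΣR − ΣR_known = 0.001687 − 0.001219 = 4.680×10^-4 m·K/W
ln(r₂/r₁)/(2πk) = 4.680×10^-4 ⇒ k = 0.1708/(2π·4.680×10^-4) = 58.1 W/m·K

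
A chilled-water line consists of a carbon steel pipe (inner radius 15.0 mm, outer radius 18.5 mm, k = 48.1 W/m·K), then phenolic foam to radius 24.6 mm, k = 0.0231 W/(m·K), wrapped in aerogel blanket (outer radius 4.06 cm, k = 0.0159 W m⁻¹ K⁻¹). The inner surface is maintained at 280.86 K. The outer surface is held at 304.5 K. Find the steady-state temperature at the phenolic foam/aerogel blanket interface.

T = 287.5 K

Resistance network (inner→outer):
  R'_carbon steel = ln(0.0185/0.0150)/(2πk) = 0.2097/(2π·48.1) = 6.939×10^-4 m·K/W
  R'_phenolic foam = ln(0.0246/0.0185)/(2πk) = 0.2850/(2π·0.0231) = 1.963 m·K/W
  R'_aerogel blanket = ln(0.0406/0.0246)/(2πk) = 0.5010/(2π·0.0159) = 5.015 m·K/W
ΣR = 6.939×10^-4 + 1.963 + 5.015 = 6.979 m·K/W
Q' = ΔT/ΣR = (280.86 K − 304.5 K)/6.979 = -3.387 W/m
From the inner boundary to the phenolic foam/aerogel blanket interface, ΣR_partial = 1.964 m·K/W.
T_interface = T_in − Q'·ΣR_partial = 280.86 K − (-3.387)(1.964) = 287.5 K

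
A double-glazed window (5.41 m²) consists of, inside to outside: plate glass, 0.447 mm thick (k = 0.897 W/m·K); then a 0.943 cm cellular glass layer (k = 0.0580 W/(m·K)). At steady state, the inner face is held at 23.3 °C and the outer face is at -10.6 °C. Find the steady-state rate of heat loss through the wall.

Q = 1120 W

Treat each layer as a resistance in series:
  R_plate glass = L/(kA) = 4.47×10^-4/(0.897·5.41) = 9.211×10^-5 K/W
  R_cellular glass = L/(kA) = 0.00943/(0.0580·5.41) = 0.03005 K/W
ΣR = 9.211×10^-5 + 0.03005 = 0.03014 K/W
Q = ΔT/ΣR = (23.3 °C − -10.6 °C)/0.03014 = 1120 W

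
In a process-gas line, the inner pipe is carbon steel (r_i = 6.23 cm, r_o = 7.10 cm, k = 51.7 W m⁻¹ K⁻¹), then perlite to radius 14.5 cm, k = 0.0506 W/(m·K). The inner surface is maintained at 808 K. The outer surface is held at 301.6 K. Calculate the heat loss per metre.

Resistance network (inner→outer):
  R'_carbon steel = ln(0.0710/0.0623)/(2πk) = 0.1307/(2π·51.7) = 4.024×10^-4 m·K/W
  R'_perlite = ln(0.145/0.0710)/(2πk) = 0.7141/(2π·0.0506) = 2.246 m·K/W
ΣR = 4.024×10^-4 + 2.246 = 2.246 m·K/W
Q' = ΔT/ΣR = (808 K − 301.6 K)/2.246 = 225 W/m

Q' = 225 W/m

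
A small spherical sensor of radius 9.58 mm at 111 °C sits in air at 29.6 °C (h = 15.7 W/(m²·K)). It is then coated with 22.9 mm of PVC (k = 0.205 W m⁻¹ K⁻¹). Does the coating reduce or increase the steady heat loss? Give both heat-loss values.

increases: 1.47 → 2.44 W

Critical radius for a sphere: r_cr = 2k/h = 0.0261 m = 2.61 cm.
Outer radius after coating: r₂ = 0.00958 + 0.0229 = 0.03248 m.
r₁ < r_cr < r₂: heat loss rises to a maximum at r_cr then falls. Whether the coating helps depends on whether Q(r₂) has dropped back below Q(r₁).
Bare: R = 1/(4πr₁²h) = 55.23 K/W; Q = 81.4/55.23 = 1.47 W.
Coated: R = R_cond + R_conv = 33.37 K/W; Q = 81.4/33.37 = 2.44 W.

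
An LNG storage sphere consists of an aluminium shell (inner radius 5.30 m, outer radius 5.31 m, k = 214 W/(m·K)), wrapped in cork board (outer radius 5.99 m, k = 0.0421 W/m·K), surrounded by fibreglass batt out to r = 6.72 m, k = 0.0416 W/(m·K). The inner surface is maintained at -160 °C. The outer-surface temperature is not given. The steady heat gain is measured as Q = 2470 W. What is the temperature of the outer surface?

T_out = 25.5 °C

Series resistances:
  R_aluminium = (1/5.30 − 1/5.31)/(4πk) = 3.553×10^-4/(4π·214) = 1.321×10^-7 K/W
  R_cork board = (1/5.31 − 1/5.99)/(4πk) = 0.02138/(4π·0.0421) = 0.04041 K/W
  R_fibreglass batt = (1/5.99 − 1/6.72)/(4πk) = 0.01814/(4π·0.0416) = 0.03469 K/W
ΣR = 0.07510 K/W
ΔT = Q·ΣR = 2470 × 0.07510 = 185.5 K
Heat flows inward, so T_out = T_in + ΔT = -160 + 185.5 = 25.5 °C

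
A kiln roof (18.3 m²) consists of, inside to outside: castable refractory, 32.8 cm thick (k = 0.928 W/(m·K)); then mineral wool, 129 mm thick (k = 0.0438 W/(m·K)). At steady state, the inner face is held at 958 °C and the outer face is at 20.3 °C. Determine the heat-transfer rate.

Q = 5.20 kW

Series thermal resistances, inner to outer:
  R_castable refractory = L/(kA) = 0.328/(0.928·18.3) = 0.01931 K/W
  R_mineral wool = L/(kA) = 0.129/(0.0438·18.3) = 0.1609 K/W
ΣR = 0.01931 + 0.1609 = 0.1802 K/W
Q = ΔT/ΣR = (958 °C − 20.3 °C)/0.1802 = 5200 W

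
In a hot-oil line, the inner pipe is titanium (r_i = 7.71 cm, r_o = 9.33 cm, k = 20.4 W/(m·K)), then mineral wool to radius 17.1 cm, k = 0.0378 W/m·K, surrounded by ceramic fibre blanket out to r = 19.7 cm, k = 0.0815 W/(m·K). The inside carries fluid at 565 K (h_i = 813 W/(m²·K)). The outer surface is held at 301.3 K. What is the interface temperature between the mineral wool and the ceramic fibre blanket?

T = 327.0 K

Treat each layer as a resistance in series:
  R'_conv,in = 1/(2πr h) = 1/(2π·0.0771·813) = 0.002539 m·K/W
  R'_titanium = ln(0.0933/0.0771)/(2πk) = 0.1907/(2π·20.4) = 0.001488 m·K/W
  R'_mineral wool = ln(0.171/0.0933)/(2πk) = 0.6058/(2π·0.0378) = 2.551 m·K/W
  R'_ceramic fibre blanket = ln(0.197/0.171)/(2πk) = 0.1415/(2π·0.0815) = 0.2764 m·K/W
ΣR = 0.002539 + 0.001488 + 2.551 + 0.2764 = 2.831 m·K/W
Q' = ΔT/ΣR = (565 K − 301.3 K)/2.831 = 93.15 W/m
From the inner boundary to the mineral wool/ceramic fibre blanket interface, ΣR_partial = 2.555 m·K/W.
T_interface = T_in − Q'·ΣR_partial = 565 K − (93.15)(2.555) = 327.0 K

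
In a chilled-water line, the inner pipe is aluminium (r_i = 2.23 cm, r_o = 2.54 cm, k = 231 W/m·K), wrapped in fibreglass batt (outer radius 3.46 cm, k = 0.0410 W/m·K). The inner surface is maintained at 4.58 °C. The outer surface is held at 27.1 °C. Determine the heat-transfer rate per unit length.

Q' = 18.8 W/m

Resistance network (inner→outer):
  R'_aluminium = ln(0.0254/0.0223)/(2πk) = 0.1302/(2π·231) = 8.968×10^-5 m·K/W
  R'_fibreglass batt = ln(0.0346/0.0254)/(2πk) = 0.3091/(2π·0.0410) = 1.200 m·K/W
ΣR = 8.968×10^-5 + 1.200 = 1.200 m·K/W
Q' = ΔT/ΣR = (4.58 °C − 27.1 °C)/1.200 = -18.8 W/m
(Negative Q' ⇒ heat flows inward; heat gain = 18.8 W/m.)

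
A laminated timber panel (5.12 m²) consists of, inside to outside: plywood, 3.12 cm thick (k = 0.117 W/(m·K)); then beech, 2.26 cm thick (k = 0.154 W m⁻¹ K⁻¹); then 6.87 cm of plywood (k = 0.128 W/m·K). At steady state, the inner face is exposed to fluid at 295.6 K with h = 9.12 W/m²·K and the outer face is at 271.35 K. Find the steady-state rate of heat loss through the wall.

Treat each layer as a resistance in series:
  R_conv,in = 1/(hA) = 1/(9.12·5.12) = 0.02142 K/W
  R_plywood = L/(kA) = 0.0312/(0.117·5.12) = 0.05208 K/W
  R_beech = L/(kA) = 0.0226/(0.154·5.12) = 0.02866 K/W
  R_plywood = L/(kA) = 0.0687/(0.128·5.12) = 0.1048 K/W
ΣR = 0.02142 + 0.05208 + 0.02866 + 0.1048 = 0.2070 K/W
Q = ΔT/ΣR = (295.6 K − 271.35 K)/0.2070 = 117 W

Q = 117 W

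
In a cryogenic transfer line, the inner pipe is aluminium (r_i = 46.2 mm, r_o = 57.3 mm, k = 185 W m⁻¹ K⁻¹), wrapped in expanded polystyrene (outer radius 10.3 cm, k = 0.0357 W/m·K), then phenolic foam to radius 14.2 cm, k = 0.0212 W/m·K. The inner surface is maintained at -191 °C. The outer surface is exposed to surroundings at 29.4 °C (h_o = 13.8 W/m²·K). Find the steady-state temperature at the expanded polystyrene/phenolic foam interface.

T = -78.2 °C

Resistance network (inner→outer):
  R'_aluminium = ln(0.0573/0.0462)/(2πk) = 0.2153/(2π·185) = 1.852×10^-4 m·K/W
  R'_expanded polystyrene = ln(0.103/0.0573)/(2πk) = 0.5864/(2π·0.0357) = 2.614 m·K/W
  R'_phenolic foam = ln(0.142/0.103)/(2πk) = 0.3211/(2π·0.0212) = 2.411 m·K/W
  R'_conv,out = 1/(2πr h) = 1/(2π·0.142·13.8) = 0.08122 m·K/W
ΣR = 1.852×10^-4 + 2.614 + 2.411 + 0.08122 = 5.106 m·K/W
Q' = ΔT/ΣR = (-191 °C − 29.4 °C)/5.106 = -43.16 W/m
From the inner boundary to the expanded polystyrene/phenolic foam interface, ΣR_partial = 2.614 m·K/W.
T_interface = T_in − Q'·ΣR_partial = -191 °C − (-43.16)(2.614) = -78.2 °C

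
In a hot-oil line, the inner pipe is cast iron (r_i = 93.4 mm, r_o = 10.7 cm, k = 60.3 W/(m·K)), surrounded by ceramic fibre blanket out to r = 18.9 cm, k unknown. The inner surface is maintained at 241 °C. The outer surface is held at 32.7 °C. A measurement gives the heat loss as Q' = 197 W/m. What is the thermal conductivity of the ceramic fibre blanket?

ΣR = ΔT/Q' = |241 − 32.7|/197 = 1.057 m·K/W
Known resistances:
  R'_cast iron = ln(0.107/0.0934)/(2πk) = 0.1359/(2π·60.3) = 3.588×10^-4 m·K/W
R_ceramic fibre blanket = ΣR − ΣR_known = 1.057 − 3.588×10^-4 = 1.057 m·K/W
ln(r₂/r₁)/(2πk) = 1.057 ⇒ k = 0.5689/(2π·1.057) = 0.0857 W/m·K

k = 0.0857 W/m·K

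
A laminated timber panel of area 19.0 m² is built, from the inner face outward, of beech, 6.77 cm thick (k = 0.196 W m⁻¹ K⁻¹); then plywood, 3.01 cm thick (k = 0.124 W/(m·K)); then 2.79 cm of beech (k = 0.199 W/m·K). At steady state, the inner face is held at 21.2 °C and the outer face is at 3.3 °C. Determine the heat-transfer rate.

Q = 467 W

Resistance network (inner→outer):
  R_beech = L/(kA) = 0.0677/(0.196·19.0) = 0.01818 K/W
  R_plywood = L/(kA) = 0.0301/(0.124·19.0) = 0.01278 K/W
  R_beech = L/(kA) = 0.0279/(0.199·19.0) = 0.007379 K/W
ΣR = 0.01818 + 0.01278 + 0.007379 = 0.03834 K/W
Q = ΔT/ΣR = (21.2 °C − 3.3 °C)/0.03834 = 467 W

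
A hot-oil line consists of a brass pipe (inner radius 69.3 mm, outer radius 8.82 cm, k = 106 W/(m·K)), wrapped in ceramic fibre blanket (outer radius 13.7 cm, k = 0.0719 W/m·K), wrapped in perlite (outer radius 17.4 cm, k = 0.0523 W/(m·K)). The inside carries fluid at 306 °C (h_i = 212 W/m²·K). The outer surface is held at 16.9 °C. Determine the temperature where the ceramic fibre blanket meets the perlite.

T = 140 °C

Resistance network (inner→outer):
  R'_conv,in = 1/(2πr h) = 1/(2π·0.0693·212) = 0.01083 m·K/W
  R'_brass = ln(0.0882/0.0693)/(2πk) = 0.2412/(2π·106) = 3.621×10^-4 m·K/W
  R'_ceramic fibre blanket = ln(0.137/0.0882)/(2πk) = 0.4404/(2π·0.0719) = 0.9748 m·K/W
  R'_perlite = ln(0.174/0.137)/(2πk) = 0.2391/(2π·0.0523) = 0.7275 m·K/W
ΣR = 0.01083 + 3.621×10^-4 + 0.9748 + 0.7275 = 1.713 m·K/W
Q' = ΔT/ΣR = (306 °C − 16.9 °C)/1.713 = 168.8 W/m
From the inner boundary to the ceramic fibre blanket/perlite interface, ΣR_partial = 0.9860 m·K/W.
T_interface = T_in − Q'·ΣR_partial = 306 °C − (168.8)(0.9860) = 140 °C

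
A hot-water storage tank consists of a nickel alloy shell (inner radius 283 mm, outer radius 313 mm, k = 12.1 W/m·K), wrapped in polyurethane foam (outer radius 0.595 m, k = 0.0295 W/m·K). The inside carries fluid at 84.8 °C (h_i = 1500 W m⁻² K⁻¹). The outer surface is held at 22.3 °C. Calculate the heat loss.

Q = 15.3 W

Series thermal resistances, inner to outer:
  R_conv,in = 1/(4πr²h) = 1/(4π·0.283²·1500) = 6.624×10^-4 K/W
  R_nickel alloy = (1/0.283 − 1/0.313)/(4πk) = 0.3387/(4π·12.1) = 0.002227 K/W
  R_polyurethane foam = (1/0.313 − 1/0.595)/(4πk) = 1.514/(4π·0.0295) = 4.085 K/W
ΣR = 6.624×10^-4 + 0.002227 + 4.085 = 4.088 K/W
Q = ΔT/ΣR = (84.8 °C − 22.3 °C)/4.088 = 15.3 W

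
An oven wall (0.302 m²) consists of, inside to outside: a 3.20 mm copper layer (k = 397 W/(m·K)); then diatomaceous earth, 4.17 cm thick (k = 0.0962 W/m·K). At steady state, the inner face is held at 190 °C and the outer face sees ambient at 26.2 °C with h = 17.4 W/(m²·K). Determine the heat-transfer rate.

Q = 101 W

Series thermal resistances, inner to outer:
  R_copper = L/(kA) = 0.00320/(397·0.302) = 2.669×10^-5 K/W
  R_diatomaceous earth = L/(kA) = 0.0417/(0.0962·0.302) = 1.435 K/W
  R_conv,out = 1/(hA) = 1/(17.4·0.302) = 0.1903 K/W
ΣR = 2.669×10^-5 + 1.435 + 0.1903 = 1.625 K/W
Q = ΔT/ΣR = (190 °C − 26.2 °C)/1.625 = 101 W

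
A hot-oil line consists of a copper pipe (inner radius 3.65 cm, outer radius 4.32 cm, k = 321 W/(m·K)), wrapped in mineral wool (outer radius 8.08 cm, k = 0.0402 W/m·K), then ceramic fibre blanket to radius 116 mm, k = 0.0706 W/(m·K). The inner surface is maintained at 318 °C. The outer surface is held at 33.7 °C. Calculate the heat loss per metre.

Q' = 86.3 W/m

Resistance network (inner→outer):
  R'_copper = ln(0.0432/0.0365)/(2πk) = 0.1685/(2π·321) = 8.356×10^-5 m·K/W
  R'_mineral wool = ln(0.0808/0.0432)/(2πk) = 0.6261/(2π·0.0402) = 2.479 m·K/W
  R'_ceramic fibre blanket = ln(0.116/0.0808)/(2πk) = 0.3616/(2π·0.0706) = 0.8152 m·K/W
ΣR = 8.356×10^-5 + 2.479 + 0.8152 = 3.294 m·K/W
Q' = ΔT/ΣR = (318 °C − 33.7 °C)/3.294 = 86.3 W/m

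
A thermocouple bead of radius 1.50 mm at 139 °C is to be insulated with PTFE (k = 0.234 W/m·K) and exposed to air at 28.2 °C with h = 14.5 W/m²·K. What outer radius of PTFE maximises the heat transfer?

r_cr = 3.23 cm

For a sphere, r_cr = 2k_ins/h = 2·0.234/14.5 = 0.0323 m = 3.23 cm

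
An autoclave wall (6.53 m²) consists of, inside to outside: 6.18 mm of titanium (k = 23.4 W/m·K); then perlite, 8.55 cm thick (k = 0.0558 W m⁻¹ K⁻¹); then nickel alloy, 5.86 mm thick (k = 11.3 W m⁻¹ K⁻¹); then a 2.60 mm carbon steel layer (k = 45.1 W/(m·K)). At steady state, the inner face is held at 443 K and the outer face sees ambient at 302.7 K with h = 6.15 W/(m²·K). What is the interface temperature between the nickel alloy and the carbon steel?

T = 316.2 K

Treat each layer as a resistance in series:
  R_titanium = L/(kA) = 0.00618/(23.4·6.53) = 4.044×10^-5 K/W
  R_perlite = L/(kA) = 0.0855/(0.0558·6.53) = 0.2346 K/W
  R_nickel alloy = L/(kA) = 0.00586/(11.3·6.53) = 7.942×10^-5 K/W
  R_carbon steel = L/(kA) = 0.00260/(45.1·6.53) = 8.828×10^-6 K/W
  R_conv,out = 1/(hA) = 1/(6.15·6.53) = 0.02490 K/W
ΣR = 4.044×10^-5 + 0.2346 + 7.942×10^-5 + 8.828×10^-6 + 0.02490 = 0.2596 K/W
Q = ΔT/ΣR = (443 K − 302.7 K)/0.2596 = 540.4 W
From the inner boundary to the nickel alloy/carbon steel interface, ΣR_partial = 0.2347 K/W.
T_interface = T_in − Q·ΣR_partial = 443 K − (540.4)(0.2347) = 316.2 K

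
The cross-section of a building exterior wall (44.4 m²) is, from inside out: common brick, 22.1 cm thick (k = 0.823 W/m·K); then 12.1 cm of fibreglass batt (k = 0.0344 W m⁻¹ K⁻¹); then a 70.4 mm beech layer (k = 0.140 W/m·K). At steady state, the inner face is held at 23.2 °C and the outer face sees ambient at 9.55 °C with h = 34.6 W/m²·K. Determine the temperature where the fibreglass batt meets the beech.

T = 11.2 °C

Treat each layer as a resistance in series:
  R_common brick = L/(kA) = 0.221/(0.823·44.4) = 0.006048 K/W
  R_fibreglass batt = L/(kA) = 0.121/(0.0344·44.4) = 0.07922 K/W
  R_beech = L/(kA) = 0.0704/(0.140·44.4) = 0.01133 K/W
  R_conv,out = 1/(hA) = 1/(34.6·44.4) = 6.509×10^-4 K/W
ΣR = 0.006048 + 0.07922 + 0.01133 + 6.509×10^-4 = 0.09725 K/W
Q = ΔT/ΣR = (23.2 °C − 9.55 °C)/0.09725 = 140.4 W
From the inner boundary to the fibreglass batt/beech interface, ΣR_partial = 0.08527 K/W.
T_interface = T_in − Q·ΣR_partial = 23.2 °C − (140.4)(0.08527) = 11.2 °C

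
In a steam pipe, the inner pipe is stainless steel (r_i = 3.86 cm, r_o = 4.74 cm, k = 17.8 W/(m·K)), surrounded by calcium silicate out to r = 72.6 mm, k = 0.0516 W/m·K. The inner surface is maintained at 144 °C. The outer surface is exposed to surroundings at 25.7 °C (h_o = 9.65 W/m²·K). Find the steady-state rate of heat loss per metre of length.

Q' = 76.6 W/m

Treat each layer as a resistance in series:
  R'_stainless steel = ln(0.0474/0.0386)/(2πk) = 0.2054/(2π·17.8) = 0.001836 m·K/W
  R'_calcium silicate = ln(0.0726/0.0474)/(2πk) = 0.4263/(2π·0.0516) = 1.315 m·K/W
  R'_conv,out = 1/(2πr h) = 1/(2π·0.0726·9.65) = 0.2272 m·K/W
ΣR = 0.001836 + 1.315 + 0.2272 = 1.544 m·K/W
Q' = ΔT/ΣR = (144 °C − 25.7 °C)/1.544 = 76.6 W/m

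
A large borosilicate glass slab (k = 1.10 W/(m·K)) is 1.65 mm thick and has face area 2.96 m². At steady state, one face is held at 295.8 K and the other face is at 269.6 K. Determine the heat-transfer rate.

Q = 51700 W

Q = kA·ΔT/L = 1.10 × 2.96 × |295.8 K − 269.6 K| / 0.00165 = 51700 W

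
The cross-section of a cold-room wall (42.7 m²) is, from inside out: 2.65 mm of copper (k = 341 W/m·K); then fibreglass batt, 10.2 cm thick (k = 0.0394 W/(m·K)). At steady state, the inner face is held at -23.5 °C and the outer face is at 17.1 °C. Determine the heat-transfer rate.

Resistance network (inner→outer):
  R_copper = L/(kA) = 0.00265/(341·42.7) = 1.820×10^-7 K/W
  R_fibreglass batt = L/(kA) = 0.102/(0.0394·42.7) = 0.06063 K/W
ΣR = 1.820×10^-7 + 0.06063 = 0.06063 K/W
Q = ΔT/ΣR = (-23.5 °C − 17.1 °C)/0.06063 = -670 W
(Negative Q ⇒ heat flows inward; heat gain = 670 W.)

Q = 670 W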